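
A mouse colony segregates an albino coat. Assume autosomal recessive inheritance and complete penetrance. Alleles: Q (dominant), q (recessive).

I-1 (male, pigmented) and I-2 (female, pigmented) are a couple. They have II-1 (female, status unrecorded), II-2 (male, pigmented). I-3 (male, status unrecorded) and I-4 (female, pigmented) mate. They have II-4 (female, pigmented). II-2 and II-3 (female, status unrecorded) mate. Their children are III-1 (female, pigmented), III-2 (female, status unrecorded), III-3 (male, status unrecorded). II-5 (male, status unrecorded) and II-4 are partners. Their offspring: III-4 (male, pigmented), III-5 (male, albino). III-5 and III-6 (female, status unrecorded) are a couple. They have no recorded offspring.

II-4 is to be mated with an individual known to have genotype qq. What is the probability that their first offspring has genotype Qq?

1/2

II-4 is pigmented so carries Q and passed q to III-5 (qq), so II-4 is Qq.
The cross gives 1/2 Qq : 1/2 qq, so P(offspring has genotype Qq) = 1/2.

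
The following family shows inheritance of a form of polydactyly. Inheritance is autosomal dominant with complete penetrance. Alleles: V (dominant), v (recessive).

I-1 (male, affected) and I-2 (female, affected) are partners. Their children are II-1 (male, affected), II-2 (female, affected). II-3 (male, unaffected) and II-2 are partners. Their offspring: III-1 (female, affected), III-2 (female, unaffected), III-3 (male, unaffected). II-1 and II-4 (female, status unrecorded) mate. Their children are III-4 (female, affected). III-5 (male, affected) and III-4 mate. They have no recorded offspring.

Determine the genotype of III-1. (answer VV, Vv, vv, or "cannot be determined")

From phenotype alone, III-1 is VV or Vv.
III-1 is affected so carries V and received v from II-3 (vv), so III-1 is Vv.

Vv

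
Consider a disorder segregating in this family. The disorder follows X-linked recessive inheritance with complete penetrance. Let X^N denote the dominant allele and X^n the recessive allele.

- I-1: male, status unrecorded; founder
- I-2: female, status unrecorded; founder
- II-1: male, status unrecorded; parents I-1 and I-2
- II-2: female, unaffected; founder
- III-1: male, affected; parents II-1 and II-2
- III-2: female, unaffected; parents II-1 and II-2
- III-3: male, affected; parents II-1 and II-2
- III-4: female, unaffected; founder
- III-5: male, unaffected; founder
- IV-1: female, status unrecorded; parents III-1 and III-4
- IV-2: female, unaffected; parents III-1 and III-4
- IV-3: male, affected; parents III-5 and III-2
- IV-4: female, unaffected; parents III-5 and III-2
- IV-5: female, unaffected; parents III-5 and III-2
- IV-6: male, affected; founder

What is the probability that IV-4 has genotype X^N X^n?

1/2

III-5 is unaffected, so III-5 is X^N Y.
III-2 is unaffected so carries N and passed n to IV-3 (X^n Y), so III-2 is X^N X^n.
Their cross gives offspring ratios 1/2 X^N X^N : 1/2 X^N X^n. Conditioning on IV-4 being unaffected, P(X^N X^n) = 1/2 / 1 = 1/2.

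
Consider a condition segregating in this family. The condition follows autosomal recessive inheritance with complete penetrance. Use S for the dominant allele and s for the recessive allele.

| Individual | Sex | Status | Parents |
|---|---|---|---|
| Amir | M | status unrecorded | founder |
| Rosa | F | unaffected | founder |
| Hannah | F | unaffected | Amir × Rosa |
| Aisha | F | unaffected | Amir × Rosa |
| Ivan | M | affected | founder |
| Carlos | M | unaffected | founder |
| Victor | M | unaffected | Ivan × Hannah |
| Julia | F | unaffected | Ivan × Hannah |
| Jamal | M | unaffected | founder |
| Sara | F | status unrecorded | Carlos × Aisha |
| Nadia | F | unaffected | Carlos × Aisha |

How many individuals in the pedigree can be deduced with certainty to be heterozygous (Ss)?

Obligate heterozygotes: Victor is unaffected so carries S and received s from Ivan (ss), so Victor is Ss; Julia is unaffected so carries S and received s from Ivan (ss), so Julia is Ss.
Every other individual is either homozygous by phenotype or has at least one consistent homozygous assignment, so the count is 2.

2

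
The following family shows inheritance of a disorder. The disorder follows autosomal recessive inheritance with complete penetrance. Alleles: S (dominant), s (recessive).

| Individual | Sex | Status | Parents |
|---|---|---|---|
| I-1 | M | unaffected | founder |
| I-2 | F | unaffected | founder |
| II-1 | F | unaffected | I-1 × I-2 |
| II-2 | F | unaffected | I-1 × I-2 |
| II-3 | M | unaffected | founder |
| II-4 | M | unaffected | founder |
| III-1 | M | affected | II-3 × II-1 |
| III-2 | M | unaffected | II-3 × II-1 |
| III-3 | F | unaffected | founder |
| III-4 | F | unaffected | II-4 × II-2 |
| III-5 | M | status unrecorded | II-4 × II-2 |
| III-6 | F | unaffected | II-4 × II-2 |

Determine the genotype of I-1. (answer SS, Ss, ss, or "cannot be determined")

I-1's phenotype allows SS or Ss, and no parent or child forces a single allele at both positions; consistent genotype assignments exist with I-1 as SS or Ss.

cannot be determined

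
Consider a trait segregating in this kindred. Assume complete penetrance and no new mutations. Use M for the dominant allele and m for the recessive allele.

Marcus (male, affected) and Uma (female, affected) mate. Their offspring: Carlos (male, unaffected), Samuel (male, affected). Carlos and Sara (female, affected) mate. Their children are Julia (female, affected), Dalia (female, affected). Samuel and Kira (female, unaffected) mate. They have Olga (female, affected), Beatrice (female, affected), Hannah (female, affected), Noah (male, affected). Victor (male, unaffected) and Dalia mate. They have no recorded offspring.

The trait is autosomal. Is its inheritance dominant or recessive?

dominant

Marcus and Uma are both affected yet have an unaffected child Carlos. Under a recessive model two affected parents are homozygous and every child would be affected, so the trait cannot be recessive.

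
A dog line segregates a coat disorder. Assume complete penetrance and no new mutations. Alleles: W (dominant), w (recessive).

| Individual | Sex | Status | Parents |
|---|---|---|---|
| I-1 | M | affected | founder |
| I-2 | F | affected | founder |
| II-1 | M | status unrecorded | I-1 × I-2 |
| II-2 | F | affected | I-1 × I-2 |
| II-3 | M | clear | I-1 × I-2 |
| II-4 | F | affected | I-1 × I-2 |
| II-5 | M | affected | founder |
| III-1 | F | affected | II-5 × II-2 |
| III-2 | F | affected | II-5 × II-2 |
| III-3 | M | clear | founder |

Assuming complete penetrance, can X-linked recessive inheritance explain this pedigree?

Under X-linked recessive, II-3 (clear, male) cannot arise from I-1 (affected) × I-2 (affected).

No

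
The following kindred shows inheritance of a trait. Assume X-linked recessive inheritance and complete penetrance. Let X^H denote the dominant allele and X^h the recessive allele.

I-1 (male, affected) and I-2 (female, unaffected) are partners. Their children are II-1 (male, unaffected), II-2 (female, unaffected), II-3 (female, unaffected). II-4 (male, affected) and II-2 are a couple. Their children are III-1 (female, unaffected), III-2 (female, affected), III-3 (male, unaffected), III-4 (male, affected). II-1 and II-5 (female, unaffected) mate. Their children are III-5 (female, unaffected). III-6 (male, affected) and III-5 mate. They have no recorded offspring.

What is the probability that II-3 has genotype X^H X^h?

II-3 is unaffected so carries H and received h from I-1 (X^h Y), so II-3 is X^H X^h, giving P(X^H X^h) = 1.

1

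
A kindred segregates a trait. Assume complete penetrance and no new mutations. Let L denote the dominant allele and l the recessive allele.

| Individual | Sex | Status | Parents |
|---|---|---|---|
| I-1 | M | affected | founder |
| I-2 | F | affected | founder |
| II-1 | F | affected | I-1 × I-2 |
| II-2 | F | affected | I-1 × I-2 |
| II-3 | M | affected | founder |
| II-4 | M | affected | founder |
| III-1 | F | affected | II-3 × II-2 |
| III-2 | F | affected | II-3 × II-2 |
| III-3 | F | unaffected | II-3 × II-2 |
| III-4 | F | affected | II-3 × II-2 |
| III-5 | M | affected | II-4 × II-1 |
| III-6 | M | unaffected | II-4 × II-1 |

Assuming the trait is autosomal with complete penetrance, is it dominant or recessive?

dominant

II-3 and II-2 are both affected yet have an unaffected child III-3. Under a recessive model two affected parents are homozygous and every child would be affected, so the trait cannot be recessive.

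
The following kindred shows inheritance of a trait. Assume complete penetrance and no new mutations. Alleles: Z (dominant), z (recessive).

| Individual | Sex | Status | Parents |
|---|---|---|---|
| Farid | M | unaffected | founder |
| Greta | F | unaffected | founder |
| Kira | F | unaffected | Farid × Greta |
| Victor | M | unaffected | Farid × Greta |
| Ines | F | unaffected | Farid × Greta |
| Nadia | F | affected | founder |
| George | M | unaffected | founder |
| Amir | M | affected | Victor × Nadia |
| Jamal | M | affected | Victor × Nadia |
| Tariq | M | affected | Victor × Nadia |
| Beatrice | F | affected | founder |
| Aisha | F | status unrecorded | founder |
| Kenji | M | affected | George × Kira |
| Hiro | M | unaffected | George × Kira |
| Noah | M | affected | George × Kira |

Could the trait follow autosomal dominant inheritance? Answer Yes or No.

No

Under autosomal dominant, Kenji (affected, male) cannot arise from George (unaffected) × Kira (unaffected).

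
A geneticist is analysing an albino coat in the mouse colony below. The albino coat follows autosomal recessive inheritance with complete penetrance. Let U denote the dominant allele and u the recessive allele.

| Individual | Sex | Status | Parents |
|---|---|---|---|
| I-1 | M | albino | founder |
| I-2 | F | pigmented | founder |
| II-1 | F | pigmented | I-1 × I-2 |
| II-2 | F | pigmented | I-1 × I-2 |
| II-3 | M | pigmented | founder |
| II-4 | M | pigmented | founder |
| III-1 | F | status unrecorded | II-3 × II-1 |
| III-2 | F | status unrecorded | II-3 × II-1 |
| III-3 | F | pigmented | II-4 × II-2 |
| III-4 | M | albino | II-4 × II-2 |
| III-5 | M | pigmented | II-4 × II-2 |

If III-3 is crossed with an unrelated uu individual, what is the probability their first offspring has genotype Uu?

2/3

II-4 is pigmented so carries U and passed u to III-4 (uu), so II-4 is Uu.
II-2 is pigmented so carries U and received u from I-1 (uu), so II-2 is Uu.
III-3 is a pigmented offspring of II-4 (Uu) × II-2 (Uu), whose cross gives 1/4 UU : 1/2 Uu : 1/4 uu; conditioning on being pigmented, III-3 is UU with probability 1/3, Uu with probability 2/3.
Summing over parental genotype combinations, P(offspring has genotype Uu) = 1/3·1 + 2/3·1/2 = 2/3.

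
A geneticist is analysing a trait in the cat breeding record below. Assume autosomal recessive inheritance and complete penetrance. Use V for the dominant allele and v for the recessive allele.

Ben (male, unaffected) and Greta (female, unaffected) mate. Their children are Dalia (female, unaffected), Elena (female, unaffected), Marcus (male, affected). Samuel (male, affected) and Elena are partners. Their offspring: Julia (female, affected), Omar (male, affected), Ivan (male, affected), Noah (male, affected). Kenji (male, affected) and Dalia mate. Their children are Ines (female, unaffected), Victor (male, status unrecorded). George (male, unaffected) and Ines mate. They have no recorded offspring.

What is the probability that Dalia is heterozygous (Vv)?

1/2

Ben is unaffected so carries V and passed v to Marcus (vv), so Ben is Vv.
Greta is unaffected so carries V and passed v to Marcus (vv), so Greta is Vv.
Their cross gives offspring ratios 1/4 VV : 1/2 Vv : 1/4 vv. Conditioning on Dalia being unaffected, P(Vv) = 1/2 / 3/4 = 2/3 before taking Dalia's own offspring into account.
Kenji is affected, so Kenji is vv.
Now use Dalia's offspring. Probability of each recorded status — unaffected daughter Ines: 1/2 if Dalia is Vv, 1 if VV. (Victor: equally likely either way, so uninformative.)
Bayes: P(Vv) = 2/3·1/2 / (2/3·1/2 + 1/3·1) = 1/2.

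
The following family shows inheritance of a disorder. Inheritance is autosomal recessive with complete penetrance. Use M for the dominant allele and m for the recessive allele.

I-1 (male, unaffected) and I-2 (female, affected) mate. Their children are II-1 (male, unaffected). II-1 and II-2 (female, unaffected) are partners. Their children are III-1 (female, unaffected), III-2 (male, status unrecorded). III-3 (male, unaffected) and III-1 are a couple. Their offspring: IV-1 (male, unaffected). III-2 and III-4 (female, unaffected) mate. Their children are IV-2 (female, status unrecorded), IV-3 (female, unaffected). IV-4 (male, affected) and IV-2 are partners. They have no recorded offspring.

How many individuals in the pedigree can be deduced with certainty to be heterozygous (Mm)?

1

Obligate heterozygotes: II-1 is unaffected so carries M and received m from I-2 (mm), so II-1 is Mm.
Every other individual is either homozygous by phenotype or has at least one consistent homozygous assignment, so the count is 1.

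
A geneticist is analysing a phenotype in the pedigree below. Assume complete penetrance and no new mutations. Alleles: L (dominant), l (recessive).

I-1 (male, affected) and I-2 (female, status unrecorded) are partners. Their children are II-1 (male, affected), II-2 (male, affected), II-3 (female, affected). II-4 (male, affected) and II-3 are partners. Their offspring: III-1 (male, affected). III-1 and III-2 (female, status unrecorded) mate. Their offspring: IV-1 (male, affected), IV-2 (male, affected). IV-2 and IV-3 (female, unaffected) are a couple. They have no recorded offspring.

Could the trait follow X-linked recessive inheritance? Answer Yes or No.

A consistent assignment under X-linked recessive exists: I-1 X^l Y, I-2 X^L X^l, II-1 X^l Y, II-2 X^l Y, II-3 X^l X^l, II-4 X^l Y, III-1 X^l Y, III-2 X^L X^l, IV-1 X^l Y, IV-2 X^l Y, IV-3 X^L X^L.
In this assignment every recorded phenotype matches its genotype and every non-founder's genotype is obtainable from its parents' genotypes, so the pedigree is consistent.

Yes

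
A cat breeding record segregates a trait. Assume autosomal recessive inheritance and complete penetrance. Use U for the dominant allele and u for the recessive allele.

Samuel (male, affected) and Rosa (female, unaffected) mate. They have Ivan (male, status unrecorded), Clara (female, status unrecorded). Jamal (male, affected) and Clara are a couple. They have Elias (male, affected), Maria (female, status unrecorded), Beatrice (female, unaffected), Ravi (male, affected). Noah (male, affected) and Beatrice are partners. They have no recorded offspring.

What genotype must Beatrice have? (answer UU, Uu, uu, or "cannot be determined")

Uu

From phenotype alone, Beatrice is UU or Uu.
Beatrice is unaffected so carries U and received u from Jamal (uu), so Beatrice is Uu.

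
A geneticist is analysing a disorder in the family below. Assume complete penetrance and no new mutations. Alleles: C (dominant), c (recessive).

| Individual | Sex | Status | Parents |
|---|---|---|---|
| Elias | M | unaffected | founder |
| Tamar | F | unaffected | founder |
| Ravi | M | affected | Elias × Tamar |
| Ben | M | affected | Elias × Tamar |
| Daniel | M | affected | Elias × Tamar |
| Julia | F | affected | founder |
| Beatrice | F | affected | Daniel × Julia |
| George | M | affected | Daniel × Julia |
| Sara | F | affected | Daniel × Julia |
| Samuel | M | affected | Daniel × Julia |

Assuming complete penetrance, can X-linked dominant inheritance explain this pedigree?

No

Under X-linked dominant, Ravi (affected, male) cannot arise from Elias (unaffected) × Tamar (unaffected).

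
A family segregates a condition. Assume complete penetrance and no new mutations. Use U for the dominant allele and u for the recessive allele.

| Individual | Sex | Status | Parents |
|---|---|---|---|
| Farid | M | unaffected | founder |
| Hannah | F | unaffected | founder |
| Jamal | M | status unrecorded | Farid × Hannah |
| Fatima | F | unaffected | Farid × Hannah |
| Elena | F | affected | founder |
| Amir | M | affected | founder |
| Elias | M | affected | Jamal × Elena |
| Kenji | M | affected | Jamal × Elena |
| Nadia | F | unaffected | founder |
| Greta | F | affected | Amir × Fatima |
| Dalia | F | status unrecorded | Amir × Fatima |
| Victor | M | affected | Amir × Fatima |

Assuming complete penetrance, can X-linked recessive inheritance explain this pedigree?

Yes

A consistent assignment under X-linked recessive exists: Farid X^U Y, Hannah X^U X^u, Jamal X^U Y, Fatima X^U X^u, Elena X^u X^u, Amir X^u Y, Elias X^u Y, Kenji X^u Y, Nadia X^U X^U, Greta X^u X^u, Dalia X^U X^u, Victor X^u Y.
In this assignment every recorded phenotype matches its genotype and every non-founder's genotype is obtainable from its parents' genotypes, so the pedigree is consistent.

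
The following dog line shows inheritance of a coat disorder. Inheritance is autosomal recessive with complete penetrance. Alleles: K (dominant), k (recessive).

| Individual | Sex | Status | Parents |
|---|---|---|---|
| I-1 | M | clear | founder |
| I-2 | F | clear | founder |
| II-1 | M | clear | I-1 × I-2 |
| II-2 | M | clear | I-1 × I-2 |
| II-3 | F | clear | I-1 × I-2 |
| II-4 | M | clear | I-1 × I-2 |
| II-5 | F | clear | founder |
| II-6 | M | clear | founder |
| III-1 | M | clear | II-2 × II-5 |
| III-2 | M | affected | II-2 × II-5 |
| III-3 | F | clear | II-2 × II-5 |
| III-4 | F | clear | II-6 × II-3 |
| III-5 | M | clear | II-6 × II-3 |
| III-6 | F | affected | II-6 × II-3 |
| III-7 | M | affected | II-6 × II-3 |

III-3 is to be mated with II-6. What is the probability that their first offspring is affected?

II-2 is clear so carries K and passed k to III-2 (kk), so II-2 is Kk.
II-5 is clear so carries K and passed k to III-2 (kk), so II-5 is Kk.
III-3 is a clear offspring of II-2 (Kk) × II-5 (Kk), whose cross gives 1/4 KK : 1/2 Kk : 1/4 kk; conditioning on being clear, III-3 is KK with probability 1/3, Kk with probability 2/3.
II-6 is clear so carries K and passed k to III-6 (kk), so II-6 is Kk.
Summing over parental genotype combinations, P(offspring is affected) = 2/3·1/4 = 1/6.

1/6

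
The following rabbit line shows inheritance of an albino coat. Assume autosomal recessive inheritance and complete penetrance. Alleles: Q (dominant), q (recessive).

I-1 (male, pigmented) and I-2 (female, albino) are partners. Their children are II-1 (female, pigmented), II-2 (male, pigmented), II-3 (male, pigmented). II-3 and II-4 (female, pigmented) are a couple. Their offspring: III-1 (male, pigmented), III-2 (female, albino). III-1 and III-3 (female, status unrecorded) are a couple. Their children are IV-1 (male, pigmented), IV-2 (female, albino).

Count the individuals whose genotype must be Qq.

Obligate heterozygotes: II-1 is pigmented so carries Q and received q from I-2 (qq), so II-1 is Qq; II-2 is pigmented so carries Q and received q from I-2 (qq), so II-2 is Qq; II-3 is pigmented so carries Q and received q from I-2 (qq), so II-3 is Qq; II-4 is pigmented so carries Q and passed q to III-2 (qq), so II-4 is Qq; III-1 is pigmented so carries Q and passed q to IV-2 (qq), so III-1 is Qq.
Every other individual is either homozygous by phenotype or has at least one consistent homozygous assignment, so the count is 5.

5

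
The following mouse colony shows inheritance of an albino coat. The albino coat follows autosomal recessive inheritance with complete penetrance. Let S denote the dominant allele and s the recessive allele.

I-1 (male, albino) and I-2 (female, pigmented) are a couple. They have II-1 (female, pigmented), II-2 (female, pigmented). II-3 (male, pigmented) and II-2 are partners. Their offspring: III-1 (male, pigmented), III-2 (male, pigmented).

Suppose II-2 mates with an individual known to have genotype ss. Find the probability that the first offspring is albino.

1/2

II-2 is pigmented so carries S and received s from I-1 (ss), so II-2 is Ss.
The cross gives 1/2 Ss : 1/2 ss, so P(offspring is albino) = 1/2.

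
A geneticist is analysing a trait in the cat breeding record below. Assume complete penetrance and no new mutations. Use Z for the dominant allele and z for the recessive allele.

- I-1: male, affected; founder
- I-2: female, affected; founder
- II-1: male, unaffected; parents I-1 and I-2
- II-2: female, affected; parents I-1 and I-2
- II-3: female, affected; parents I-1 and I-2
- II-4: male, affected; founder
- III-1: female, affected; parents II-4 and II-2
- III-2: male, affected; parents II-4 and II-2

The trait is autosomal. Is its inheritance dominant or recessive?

dominant

I-1 and I-2 are both affected yet have an unaffected child II-1. Under a recessive model two affected parents are homozygous and every child would be affected, so the trait cannot be recessive.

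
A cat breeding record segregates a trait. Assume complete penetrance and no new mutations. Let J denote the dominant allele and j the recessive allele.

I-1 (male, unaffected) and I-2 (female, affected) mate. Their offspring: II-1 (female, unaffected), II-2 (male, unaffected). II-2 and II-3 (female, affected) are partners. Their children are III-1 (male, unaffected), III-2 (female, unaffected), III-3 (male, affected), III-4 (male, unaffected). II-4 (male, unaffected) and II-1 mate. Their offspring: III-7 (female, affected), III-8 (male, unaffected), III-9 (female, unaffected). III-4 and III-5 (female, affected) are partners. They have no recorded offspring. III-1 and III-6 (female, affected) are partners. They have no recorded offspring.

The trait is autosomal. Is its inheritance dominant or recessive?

recessive

II-4 and II-1 are both unaffected yet have an affected child III-7. Under dominance, an affected child requires at least one affected parent, so the trait cannot be dominant.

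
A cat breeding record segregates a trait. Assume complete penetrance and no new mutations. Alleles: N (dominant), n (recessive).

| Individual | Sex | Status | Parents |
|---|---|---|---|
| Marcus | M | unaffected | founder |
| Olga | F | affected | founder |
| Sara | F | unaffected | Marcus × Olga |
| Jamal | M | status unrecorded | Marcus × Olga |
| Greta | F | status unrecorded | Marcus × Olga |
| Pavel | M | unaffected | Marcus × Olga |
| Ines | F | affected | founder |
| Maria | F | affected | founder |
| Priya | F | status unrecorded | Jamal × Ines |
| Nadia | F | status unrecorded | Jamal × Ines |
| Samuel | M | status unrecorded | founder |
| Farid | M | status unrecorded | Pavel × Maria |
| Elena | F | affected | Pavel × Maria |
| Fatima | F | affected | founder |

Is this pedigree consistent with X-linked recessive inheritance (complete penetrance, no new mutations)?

No

Under X-linked recessive, Pavel (unaffected, male) cannot arise from Marcus (unaffected) × Olga (affected).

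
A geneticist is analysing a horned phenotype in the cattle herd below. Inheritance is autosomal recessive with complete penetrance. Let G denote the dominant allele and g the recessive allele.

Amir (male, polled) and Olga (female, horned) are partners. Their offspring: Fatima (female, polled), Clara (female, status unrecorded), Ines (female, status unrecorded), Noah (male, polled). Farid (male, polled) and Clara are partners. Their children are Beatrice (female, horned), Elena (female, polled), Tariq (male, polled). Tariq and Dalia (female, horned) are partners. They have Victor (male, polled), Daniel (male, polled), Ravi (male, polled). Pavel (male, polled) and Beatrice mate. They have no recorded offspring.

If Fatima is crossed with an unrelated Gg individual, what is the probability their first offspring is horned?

1/4

Fatima is polled so carries G and received g from Olga (gg), so Fatima is Gg.
The cross gives 1/4 GG : 1/2 Gg : 1/4 gg, so P(offspring is horned) = 1/4.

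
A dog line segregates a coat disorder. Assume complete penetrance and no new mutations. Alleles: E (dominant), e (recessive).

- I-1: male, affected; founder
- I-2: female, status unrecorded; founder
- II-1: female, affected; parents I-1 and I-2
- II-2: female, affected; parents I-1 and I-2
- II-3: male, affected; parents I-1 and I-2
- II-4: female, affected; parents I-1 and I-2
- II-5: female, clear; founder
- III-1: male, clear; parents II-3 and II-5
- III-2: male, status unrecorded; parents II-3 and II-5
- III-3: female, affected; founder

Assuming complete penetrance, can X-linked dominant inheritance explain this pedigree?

A consistent assignment under X-linked dominant exists: I-1 X^E Y, I-2 X^E X^E, II-1 X^E X^E, II-2 X^E X^E, II-3 X^E Y, II-4 X^E X^E, II-5 X^e X^e, III-1 X^e Y, III-2 X^e Y, III-3 X^E X^E.
In this assignment every recorded phenotype matches its genotype and every non-founder's genotype is obtainable from its parents' genotypes, so the pedigree is consistent.

Yes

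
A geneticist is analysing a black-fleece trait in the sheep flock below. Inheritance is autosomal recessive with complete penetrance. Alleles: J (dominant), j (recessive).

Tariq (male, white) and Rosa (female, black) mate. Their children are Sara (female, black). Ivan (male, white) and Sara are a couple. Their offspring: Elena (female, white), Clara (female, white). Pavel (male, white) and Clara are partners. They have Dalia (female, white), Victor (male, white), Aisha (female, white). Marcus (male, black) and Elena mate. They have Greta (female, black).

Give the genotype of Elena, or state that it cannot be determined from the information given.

From phenotype alone, Elena is JJ or Jj.
Elena is white so carries J and received j from Sara (jj), so Elena is Jj.

Jj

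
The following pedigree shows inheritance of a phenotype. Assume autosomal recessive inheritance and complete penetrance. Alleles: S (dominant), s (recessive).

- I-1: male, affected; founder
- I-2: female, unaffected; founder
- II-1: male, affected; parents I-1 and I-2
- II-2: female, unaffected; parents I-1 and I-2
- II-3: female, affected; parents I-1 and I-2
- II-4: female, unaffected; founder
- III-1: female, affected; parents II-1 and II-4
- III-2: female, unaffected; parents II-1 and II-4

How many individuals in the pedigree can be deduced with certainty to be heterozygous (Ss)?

4

Obligate heterozygotes: I-2 is unaffected so carries S and passed s to II-1 (ss), so I-2 is Ss; II-2 is unaffected so carries S and received s from I-1 (ss), so II-2 is Ss; II-4 is unaffected so carries S and passed s to III-1 (ss), so II-4 is Ss; III-2 is unaffected so carries S and received s from II-1 (ss), so III-2 is Ss.
Every other individual is either homozygous by phenotype or has at least one consistent homozygous assignment, so the count is 4.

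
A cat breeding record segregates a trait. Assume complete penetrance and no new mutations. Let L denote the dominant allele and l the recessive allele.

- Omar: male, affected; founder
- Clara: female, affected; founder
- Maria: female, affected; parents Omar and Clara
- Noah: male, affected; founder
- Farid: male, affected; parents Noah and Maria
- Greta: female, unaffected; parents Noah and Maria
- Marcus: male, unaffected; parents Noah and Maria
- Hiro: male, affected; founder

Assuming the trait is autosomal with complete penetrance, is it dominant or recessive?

Noah and Maria are both affected yet have an unaffected child Greta. Under a recessive model two affected parents are homozygous and every child would be affected, so the trait cannot be recessive.

dominant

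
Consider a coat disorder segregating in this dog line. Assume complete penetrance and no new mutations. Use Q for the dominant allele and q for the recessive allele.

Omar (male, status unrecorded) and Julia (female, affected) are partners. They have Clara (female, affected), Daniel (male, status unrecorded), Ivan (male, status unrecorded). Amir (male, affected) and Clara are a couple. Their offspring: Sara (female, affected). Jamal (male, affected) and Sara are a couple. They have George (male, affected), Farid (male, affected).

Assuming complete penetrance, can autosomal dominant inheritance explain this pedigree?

Yes

A consistent assignment under autosomal dominant exists: Omar QQ, Julia QQ, Clara QQ, Daniel QQ, Ivan QQ, Amir QQ, Sara QQ, Jamal QQ, George QQ, Farid QQ.
In this assignment every recorded phenotype matches its genotype and every non-founder's genotype is obtainable from its parents' genotypes, so the pedigree is consistent.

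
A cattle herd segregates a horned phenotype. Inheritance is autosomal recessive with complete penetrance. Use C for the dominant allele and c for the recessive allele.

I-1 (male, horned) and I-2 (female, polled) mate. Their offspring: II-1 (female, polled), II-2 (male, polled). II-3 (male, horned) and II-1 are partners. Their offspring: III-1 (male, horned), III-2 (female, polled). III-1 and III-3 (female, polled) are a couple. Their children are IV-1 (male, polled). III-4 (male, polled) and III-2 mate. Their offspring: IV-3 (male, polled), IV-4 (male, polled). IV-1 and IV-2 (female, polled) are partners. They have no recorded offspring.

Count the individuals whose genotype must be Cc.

4

Obligate heterozygotes: II-1 is polled so carries C and received c from I-1 (cc), so II-1 is Cc; II-2 is polled so carries C and received c from I-1 (cc), so II-2 is Cc; III-2 is polled so carries C and received c from II-3 (cc), so III-2 is Cc; IV-1 is polled so carries C and received c from III-1 (cc), so IV-1 is Cc.
Every other individual is either homozygous by phenotype or has at least one consistent homozygous assignment, so the count is 4.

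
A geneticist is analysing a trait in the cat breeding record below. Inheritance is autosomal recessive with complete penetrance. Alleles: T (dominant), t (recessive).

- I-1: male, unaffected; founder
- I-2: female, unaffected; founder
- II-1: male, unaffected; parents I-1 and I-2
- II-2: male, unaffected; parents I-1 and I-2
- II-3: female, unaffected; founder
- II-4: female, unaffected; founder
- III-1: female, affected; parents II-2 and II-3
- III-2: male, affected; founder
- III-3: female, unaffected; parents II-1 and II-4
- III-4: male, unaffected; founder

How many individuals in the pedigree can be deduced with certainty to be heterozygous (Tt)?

2

Obligate heterozygotes: II-2 is unaffected so carries T and passed t to III-1 (tt), so II-2 is Tt; II-3 is unaffected so carries T and passed t to III-1 (tt), so II-3 is Tt.
Every other individual is either homozygous by phenotype or has at least one consistent homozygous assignment, so the count is 2.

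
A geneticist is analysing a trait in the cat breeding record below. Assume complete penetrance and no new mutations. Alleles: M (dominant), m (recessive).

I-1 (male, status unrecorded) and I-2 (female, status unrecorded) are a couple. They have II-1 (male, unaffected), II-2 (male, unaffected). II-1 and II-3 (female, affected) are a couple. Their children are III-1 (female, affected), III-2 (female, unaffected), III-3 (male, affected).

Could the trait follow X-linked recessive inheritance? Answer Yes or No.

Under X-linked recessive, III-1 (affected, female) cannot arise from II-1 (unaffected) × II-3 (affected).

No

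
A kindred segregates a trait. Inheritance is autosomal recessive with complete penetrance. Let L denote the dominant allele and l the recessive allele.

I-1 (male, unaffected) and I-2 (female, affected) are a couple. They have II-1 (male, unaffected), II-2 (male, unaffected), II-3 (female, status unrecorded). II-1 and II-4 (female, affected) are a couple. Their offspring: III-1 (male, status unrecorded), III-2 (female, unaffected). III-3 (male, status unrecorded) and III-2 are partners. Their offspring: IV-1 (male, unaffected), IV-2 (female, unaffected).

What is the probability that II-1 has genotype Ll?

1

II-1 is unaffected so carries L and received l from I-2 (ll), so II-1 is Ll, giving P(Ll) = 1.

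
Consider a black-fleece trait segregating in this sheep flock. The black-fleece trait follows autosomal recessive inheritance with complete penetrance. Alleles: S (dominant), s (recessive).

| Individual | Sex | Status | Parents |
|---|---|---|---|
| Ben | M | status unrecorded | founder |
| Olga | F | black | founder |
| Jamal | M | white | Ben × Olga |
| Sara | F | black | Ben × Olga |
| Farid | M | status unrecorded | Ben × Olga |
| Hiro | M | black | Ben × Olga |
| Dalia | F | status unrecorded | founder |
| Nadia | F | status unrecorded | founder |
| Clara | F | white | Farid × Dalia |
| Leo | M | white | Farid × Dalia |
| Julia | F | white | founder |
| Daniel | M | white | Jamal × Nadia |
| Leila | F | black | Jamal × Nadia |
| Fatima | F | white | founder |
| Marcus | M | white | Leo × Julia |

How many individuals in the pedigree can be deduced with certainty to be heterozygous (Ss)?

2

Obligate heterozygotes: Ben passed S to Jamal (Ss, whose s came from Olga) and passed s to Sara (ss), so Ben is Ss; Jamal is white so carries S and received s from Olga (ss), so Jamal is Ss.
Every other individual is either homozygous by phenotype or has at least one consistent homozygous assignment, so the count is 2.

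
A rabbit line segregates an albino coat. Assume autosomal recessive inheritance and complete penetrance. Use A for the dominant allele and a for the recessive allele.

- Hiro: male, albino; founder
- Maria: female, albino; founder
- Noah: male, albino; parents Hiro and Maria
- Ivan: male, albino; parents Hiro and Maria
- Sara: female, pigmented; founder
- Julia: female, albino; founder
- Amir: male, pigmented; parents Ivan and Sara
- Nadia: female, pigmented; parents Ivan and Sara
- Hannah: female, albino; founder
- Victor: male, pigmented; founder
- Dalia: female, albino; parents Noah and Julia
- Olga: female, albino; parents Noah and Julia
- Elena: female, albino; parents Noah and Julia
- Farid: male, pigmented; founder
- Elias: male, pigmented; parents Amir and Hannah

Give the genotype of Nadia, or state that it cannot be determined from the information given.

From phenotype alone, Nadia is AA or Aa.
Nadia is pigmented so carries A and received a from Ivan (aa), so Nadia is Aa.

Aa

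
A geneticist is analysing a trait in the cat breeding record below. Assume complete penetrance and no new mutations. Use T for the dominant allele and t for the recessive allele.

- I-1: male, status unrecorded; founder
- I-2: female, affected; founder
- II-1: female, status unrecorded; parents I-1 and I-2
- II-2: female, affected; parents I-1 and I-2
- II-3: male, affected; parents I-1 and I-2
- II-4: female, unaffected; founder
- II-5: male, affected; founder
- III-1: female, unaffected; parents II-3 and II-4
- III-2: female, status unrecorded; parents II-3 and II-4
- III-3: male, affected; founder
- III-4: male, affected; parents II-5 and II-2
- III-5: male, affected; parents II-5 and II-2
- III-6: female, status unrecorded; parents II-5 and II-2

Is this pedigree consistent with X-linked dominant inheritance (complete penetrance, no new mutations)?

No

Under X-linked dominant, III-1 (unaffected, female) cannot arise from II-3 (affected) × II-4 (unaffected).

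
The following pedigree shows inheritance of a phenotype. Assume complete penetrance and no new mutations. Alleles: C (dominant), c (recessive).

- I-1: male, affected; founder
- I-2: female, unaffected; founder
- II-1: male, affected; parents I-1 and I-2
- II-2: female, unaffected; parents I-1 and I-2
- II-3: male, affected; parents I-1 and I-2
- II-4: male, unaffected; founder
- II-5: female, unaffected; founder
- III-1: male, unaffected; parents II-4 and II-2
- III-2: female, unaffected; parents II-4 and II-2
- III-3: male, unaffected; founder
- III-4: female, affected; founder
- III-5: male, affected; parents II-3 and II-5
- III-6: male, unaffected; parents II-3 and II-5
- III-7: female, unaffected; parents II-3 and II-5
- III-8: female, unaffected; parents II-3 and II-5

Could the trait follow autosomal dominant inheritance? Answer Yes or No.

Yes

A consistent assignment under autosomal dominant exists: I-1 Cc, I-2 cc, II-1 Cc, II-2 cc, II-3 Cc, II-4 cc, II-5 cc, III-1 cc, III-2 cc, III-3 cc, III-4 CC, III-5 Cc, III-6 cc, III-7 cc, III-8 cc.
In this assignment every recorded phenotype matches its genotype and every non-founder's genotype is obtainable from its parents' genotypes, so the pedigree is consistent.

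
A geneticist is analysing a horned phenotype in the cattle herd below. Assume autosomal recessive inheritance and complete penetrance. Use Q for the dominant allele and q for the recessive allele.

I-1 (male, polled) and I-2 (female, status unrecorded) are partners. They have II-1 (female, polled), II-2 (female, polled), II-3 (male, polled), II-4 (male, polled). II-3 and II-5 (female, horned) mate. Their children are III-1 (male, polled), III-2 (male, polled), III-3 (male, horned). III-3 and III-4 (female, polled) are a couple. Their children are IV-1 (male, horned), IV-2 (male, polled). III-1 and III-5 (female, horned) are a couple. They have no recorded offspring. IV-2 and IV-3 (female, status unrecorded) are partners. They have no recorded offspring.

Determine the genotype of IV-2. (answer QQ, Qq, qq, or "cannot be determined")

Qq

From phenotype alone, IV-2 is QQ or Qq.
IV-2 is polled so carries Q and received q from III-3 (qq), so IV-2 is Qq.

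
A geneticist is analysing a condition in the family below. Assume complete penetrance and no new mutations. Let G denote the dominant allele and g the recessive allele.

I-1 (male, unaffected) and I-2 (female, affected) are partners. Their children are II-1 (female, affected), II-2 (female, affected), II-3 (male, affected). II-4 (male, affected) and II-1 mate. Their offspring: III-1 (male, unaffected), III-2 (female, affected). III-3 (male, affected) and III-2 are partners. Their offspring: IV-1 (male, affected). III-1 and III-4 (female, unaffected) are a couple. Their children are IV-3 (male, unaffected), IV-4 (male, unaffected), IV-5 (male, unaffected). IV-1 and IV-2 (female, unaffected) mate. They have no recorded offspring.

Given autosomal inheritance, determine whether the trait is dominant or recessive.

dominant

II-4 and II-1 are both affected yet have an unaffected child III-1. Under a recessive model two affected parents are homozygous and every child would be affected, so the trait cannot be recessive.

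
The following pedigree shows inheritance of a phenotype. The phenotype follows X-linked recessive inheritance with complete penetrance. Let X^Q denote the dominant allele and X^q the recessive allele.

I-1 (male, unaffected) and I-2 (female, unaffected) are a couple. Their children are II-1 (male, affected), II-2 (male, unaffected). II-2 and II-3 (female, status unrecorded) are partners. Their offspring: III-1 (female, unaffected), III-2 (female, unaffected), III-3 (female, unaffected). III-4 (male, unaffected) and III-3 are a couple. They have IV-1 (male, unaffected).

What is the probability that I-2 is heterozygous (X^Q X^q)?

I-2 is unaffected so carries Q and passed q to II-1 (X^q Y), so I-2 is X^Q X^q, giving P(X^Q X^q) = 1.

1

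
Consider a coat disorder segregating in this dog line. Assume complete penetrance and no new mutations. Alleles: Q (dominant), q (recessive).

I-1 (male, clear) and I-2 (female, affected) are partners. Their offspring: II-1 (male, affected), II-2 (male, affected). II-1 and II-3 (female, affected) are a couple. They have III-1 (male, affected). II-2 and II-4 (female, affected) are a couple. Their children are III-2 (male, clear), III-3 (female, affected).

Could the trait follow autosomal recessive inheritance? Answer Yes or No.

Under autosomal recessive, III-2 (clear, male) cannot arise from II-2 (affected) × II-4 (affected).

No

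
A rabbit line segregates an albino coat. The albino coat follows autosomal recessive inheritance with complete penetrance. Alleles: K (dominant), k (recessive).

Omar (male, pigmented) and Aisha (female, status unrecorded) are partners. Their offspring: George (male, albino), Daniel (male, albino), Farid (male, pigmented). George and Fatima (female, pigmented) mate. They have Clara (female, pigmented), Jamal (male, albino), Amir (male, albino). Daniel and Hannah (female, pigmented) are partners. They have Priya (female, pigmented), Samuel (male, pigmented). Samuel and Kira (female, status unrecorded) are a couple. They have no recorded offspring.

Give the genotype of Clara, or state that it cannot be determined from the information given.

From phenotype alone, Clara is KK or Kk.
Clara is pigmented so carries K and received k from George (kk), so Clara is Kk.

Kk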